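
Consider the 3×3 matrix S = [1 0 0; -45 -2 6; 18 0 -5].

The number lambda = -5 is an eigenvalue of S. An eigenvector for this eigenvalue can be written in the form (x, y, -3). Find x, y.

0, 6

We need (S + 5I)v = 0.
S + 5I = [[6, 0, 0], [-45, 3, 6], [18, 0, 0]].
Row 1: (6)·x + (0)·y + (0)·-3 = 0
Row 2: (-45)·x + (3)·y + (6)·-3 = 0
Row 3: (18)·x + (0)·y + (0)·-3 = 0
Solving gives x = 0, y = 6.
Check: S·(0, 6, -3) = (0, -30, 15) = -5·(0, 6, -3).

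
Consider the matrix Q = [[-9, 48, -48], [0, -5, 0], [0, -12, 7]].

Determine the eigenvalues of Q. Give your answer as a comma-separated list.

-9, -5, 7

The characteristic polynomial is p(lambda) = det(lambda·I - Q).
Expanding along the first row, p(lambda) = lambda^3 + 7·lambda^2 - 53·lambda - 315.
Rational-root test: lambda = -5 gives p(-5) = 0.
Factor out (lambda + 5): p(lambda) = (lambda + 5)·(lambda^2 + 2·lambda - 63).
The quadratic factors as (lambda + 9)·(lambda - 7).
Eigenvalues: -9, -5, 7.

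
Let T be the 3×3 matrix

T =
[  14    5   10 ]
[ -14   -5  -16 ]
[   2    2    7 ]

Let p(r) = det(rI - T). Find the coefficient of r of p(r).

75

p(r) = r^3 - 16r^2 + 75r - 108.
The coefficient of r is 75.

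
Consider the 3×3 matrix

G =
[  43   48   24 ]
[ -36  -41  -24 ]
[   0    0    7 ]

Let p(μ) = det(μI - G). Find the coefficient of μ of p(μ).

p(μ) = μ^3 - 9μ^2 - 21μ + 245.
The coefficient of μ is -21.

-21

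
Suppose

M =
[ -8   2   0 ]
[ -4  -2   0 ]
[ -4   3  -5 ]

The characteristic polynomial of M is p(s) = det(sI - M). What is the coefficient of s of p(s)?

74

p(s) = s^3 + 15s^2 + 74s + 120.
The coefficient of s is 74.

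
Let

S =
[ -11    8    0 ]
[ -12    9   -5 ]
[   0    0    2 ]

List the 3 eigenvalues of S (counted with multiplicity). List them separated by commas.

-3, 1, 2

Set up det(μI - S) = 0.
Expanding the 3×3 determinant: p(μ) = μ^3 - 7μ + 6.
Rational-root test: μ = 1 gives p(1) = 0.
Dividing by (μ - 1) leaves μ^2 + μ - 6.
The quadratic factors as (μ + 3)·(μ - 2).
Eigenvalues: -3, 1, 2.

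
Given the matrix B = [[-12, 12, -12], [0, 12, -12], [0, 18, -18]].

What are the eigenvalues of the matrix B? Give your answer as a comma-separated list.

The characteristic polynomial is p(λ) = det(λI - B).
Expanding along the first row, p(λ) = λ^3 + 18λ^2 + 72λ.
Since p(-6) = 0, λ = -6 is a root.
Factor out (λ + 6): p(λ) = (λ + 6)·(λ^2 + 12λ).
The quadratic factors as (λ + 12)·λ.
Eigenvalues: -12, -6, 0.

-12, -6, 0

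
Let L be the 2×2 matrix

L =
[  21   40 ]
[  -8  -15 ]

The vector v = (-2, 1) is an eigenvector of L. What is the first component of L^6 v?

-2

First find the eigenvalue: Lv = (-2, 1) = 1·(-2, 1), so λ = 1.
Then L^6 v = λ^6·v = 1^6·(-2, 1) = 1·(-2, 1) = (-2, 1).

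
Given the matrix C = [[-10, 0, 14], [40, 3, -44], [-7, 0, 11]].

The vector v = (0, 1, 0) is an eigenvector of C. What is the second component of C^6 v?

First find the eigenvalue: Cv = (0, 3, 0) = 3·(0, 1, 0), so λ = 3.
Then C^6 v = λ^6·v = 3^6·(0, 1, 0) = 729·(0, 1, 0) = (0, 729, 0).

729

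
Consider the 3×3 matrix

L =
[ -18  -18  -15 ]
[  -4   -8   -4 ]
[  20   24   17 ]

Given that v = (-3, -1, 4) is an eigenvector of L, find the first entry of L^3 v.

First find the eigenvalue: Lv = (12, 4, -16) = -4·(-3, -1, 4), so λ = -4.
Then L^3 v = λ^3·v = (-4)^3·(-3, -1, 4) = -64·(-3, -1, 4) = (192, 64, -256).

192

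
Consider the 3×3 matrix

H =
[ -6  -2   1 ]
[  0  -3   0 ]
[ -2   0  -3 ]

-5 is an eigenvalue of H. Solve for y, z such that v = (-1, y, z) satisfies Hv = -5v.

0, -1

We need (H + 5I)v = 0.
H + 5I = [[-1, -2, 1], [0, 2, 0], [-2, 0, 2]].
Row 1: (-1)·-1 + (-2)·y + (1)·z = 0
Row 2: (0)·-1 + (2)·y + (0)·z = 0
Row 3: (-2)·-1 + (0)·y + (2)·z = 0
Solving gives y = 0, z = -1.
Check: H·(-1, 0, -1) = (5, 0, 5) = -5·(-1, 0, -1).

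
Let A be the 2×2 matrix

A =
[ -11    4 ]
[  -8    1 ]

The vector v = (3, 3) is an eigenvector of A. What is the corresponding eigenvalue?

-7

Compute Av: A·(3, 3) = (-21, -21).
Since Av = λv, compare component 1: -21 = λ·3, so λ = -7.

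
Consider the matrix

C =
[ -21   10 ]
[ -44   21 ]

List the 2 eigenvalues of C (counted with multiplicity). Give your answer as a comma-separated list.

det(C - tI) = (-21 - t)(21 - t) - (10)·(-44) = t^2 - 1.
This factors as (t + 1)·(t - 1) = 0.
Eigenvalues: -1, 1.

-1, 1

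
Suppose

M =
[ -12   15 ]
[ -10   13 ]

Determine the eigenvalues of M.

-2, 3

det(M - λI) = (-12 - λ)(13 - λ) - (15)·(-10) = λ^2 - λ - 6.
This factors as (λ + 2)·(λ - 3) = 0.
Eigenvalues: -2, 3.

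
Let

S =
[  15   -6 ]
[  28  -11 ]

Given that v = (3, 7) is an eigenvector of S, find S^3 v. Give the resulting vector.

(3, 7)

First find the eigenvalue: Sv = (3, 7) = 1·(3, 7), so λ = 1.
Then S^3 v = λ^3·v = 1^3·(3, 7) = 1·(3, 7) = (3, 7).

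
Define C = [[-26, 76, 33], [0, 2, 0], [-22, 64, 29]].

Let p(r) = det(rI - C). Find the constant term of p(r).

p(r) = r^3 - 5r^2 - 22r + 56.
The constant term is 56.

56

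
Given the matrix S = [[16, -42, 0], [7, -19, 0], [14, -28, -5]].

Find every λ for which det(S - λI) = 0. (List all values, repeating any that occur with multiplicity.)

Set up det(rI - S) = 0.
Cofactor expansion gives p(r) = r^3 + 8r^2 + 5r - 50.
Try r = 2: p(2) = 0, so 2 is a root.
Factor out (r - 2): p(r) = (r - 2)·(r^2 + 10r + 25).
The quadratic factor is (r + 5)^2.
Eigenvalues: -5, -5, 2.

-5, -5, 2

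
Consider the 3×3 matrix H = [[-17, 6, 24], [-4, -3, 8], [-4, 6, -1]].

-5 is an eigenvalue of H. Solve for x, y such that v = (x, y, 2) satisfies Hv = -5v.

We need (H + 5I)v = 0.
H + 5I = [[-12, 6, 24], [-4, 2, 8], [-4, 6, 4]].
Row 1: (-12)·x + (6)·y + (24)·2 = 0
Row 2: (-4)·x + (2)·y + (8)·2 = 0
Row 3: (-4)·x + (6)·y + (4)·2 = 0
Solving gives x = 5, y = 2.
Check: H·(5, 2, 2) = (-25, -10, -10) = -5·(5, 2, 2).

5, 2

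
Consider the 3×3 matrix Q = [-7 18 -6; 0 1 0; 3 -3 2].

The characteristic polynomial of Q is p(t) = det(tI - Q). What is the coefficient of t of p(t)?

p(t) = t^3 + 4t^2 - t - 4.
The coefficient of t is -1.

-1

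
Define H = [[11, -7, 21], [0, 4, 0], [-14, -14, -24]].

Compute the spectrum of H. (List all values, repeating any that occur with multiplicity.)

-10, -3, 4

The characteristic polynomial is p(λ) = det(λI - H).
Cofactor expansion gives p(λ) = λ^3 + 9λ^2 - 22λ - 120.
Rational-root test: λ = -10 gives p(-10) = 0.
Factor out (λ + 10): p(λ) = (λ + 10)·(λ^2 - λ - 12).
The quadratic factors as (λ + 3)·(λ - 4).
Eigenvalues: -10, -3, 4.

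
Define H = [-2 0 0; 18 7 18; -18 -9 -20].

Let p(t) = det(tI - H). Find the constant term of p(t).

44

p(t) = t^3 + 15t^2 + 48t + 44.
The constant term is 44.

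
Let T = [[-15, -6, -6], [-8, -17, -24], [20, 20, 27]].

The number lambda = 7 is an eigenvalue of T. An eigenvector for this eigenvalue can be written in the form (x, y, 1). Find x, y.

We need (T - 7I)v = 0.
T - 7I = [[-22, -6, -6], [-8, -24, -24], [20, 20, 20]].
Row 1: (-22)·x + (-6)·y + (-6)·1 = 0
Row 2: (-8)·x + (-24)·y + (-24)·1 = 0
Row 3: (20)·x + (20)·y + (20)·1 = 0
Solving gives x = 0, y = -1.
Check: T·(0, -1, 1) = (0, -7, 7) = 7·(0, -1, 1).

0, -1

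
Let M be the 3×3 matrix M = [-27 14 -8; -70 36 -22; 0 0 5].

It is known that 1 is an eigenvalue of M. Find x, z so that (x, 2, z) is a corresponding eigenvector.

1, 0

We need (M - 1I)v = 0.
M - 1I = [[-28, 14, -8], [-70, 35, -22], [0, 0, 4]].
Row 1: (-28)·x + (14)·2 + (-8)·z = 0
Row 2: (-70)·x + (35)·2 + (-22)·z = 0
Row 3: (0)·x + (0)·2 + (4)·z = 0
Solving gives x = 1, z = 0.
Check: M·(1, 2, 0) = (1, 2, 0) = 1·(1, 2, 0).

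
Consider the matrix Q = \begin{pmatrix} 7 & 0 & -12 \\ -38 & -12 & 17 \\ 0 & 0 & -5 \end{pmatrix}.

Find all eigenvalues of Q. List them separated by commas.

-12, -5, 7

The characteristic polynomial is p(μ) = det(μI - Q).
Expanding along the first row, p(μ) = μ^3 + 10μ^2 - 59μ - 420.
Rational-root test: μ = -12 gives p(-12) = 0.
Dividing by (μ + 12) leaves μ^2 - 2μ - 35.
The quadratic factors as (μ + 5)·(μ - 7).
Eigenvalues: -12, -5, 7.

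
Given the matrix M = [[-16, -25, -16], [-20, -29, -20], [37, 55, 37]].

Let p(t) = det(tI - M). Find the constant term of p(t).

0

p(t) = t^3 + 8t^2 - 9t.
The constant term is 0.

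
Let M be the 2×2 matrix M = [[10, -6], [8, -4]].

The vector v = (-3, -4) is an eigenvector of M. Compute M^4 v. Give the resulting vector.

First find the eigenvalue: Mv = (-6, -8) = 2·(-3, -4), so λ = 2.
Then M^4 v = λ^4·v = 2^4·(-3, -4) = 16·(-3, -4) = (-48, -64).

(-48, -64)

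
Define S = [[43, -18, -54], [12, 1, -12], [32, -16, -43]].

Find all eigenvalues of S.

-11, 5, 7

Set up det(lambda·I - S) = 0.
Expanding the 3×3 determinant: p(lambda) = lambda^3 - lambda^2 - 97·lambda + 385.
Since p(5) = 0, lambda = 5 is a root.
Dividing by (lambda - 5) leaves lambda^2 + 4·lambda - 77.
The quadratic factors as (lambda + 11)·(lambda - 7).
Eigenvalues: -11, 5, 7.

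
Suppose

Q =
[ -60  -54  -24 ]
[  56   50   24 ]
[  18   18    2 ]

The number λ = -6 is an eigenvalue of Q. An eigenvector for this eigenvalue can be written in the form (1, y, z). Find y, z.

We need (Q + 6I)v = 0.
Q + 6I = [[-54, -54, -24], [56, 56, 24], [18, 18, 8]].
Row 1: (-54)·1 + (-54)·y + (-24)·z = 0
Row 2: (56)·1 + (56)·y + (24)·z = 0
Row 3: (18)·1 + (18)·y + (8)·z = 0
Solving gives y = -1, z = 0.
Check: Q·(1, -1, 0) = (-6, 6, 0) = -6·(1, -1, 0).

-1, 0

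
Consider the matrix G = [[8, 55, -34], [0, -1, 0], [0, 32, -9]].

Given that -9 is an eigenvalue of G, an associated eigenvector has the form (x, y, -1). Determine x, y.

We need (G + 9I)v = 0.
G + 9I = [[17, 55, -34], [0, 8, 0], [0, 32, 0]].
Row 1: (17)·x + (55)·y + (-34)·-1 = 0
Row 2: (0)·x + (8)·y + (0)·-1 = 0
Row 3: (0)·x + (32)·y + (0)·-1 = 0
Solving gives x = -2, y = 0.
Check: G·(-2, 0, -1) = (18, 0, 9) = -9·(-2, 0, -1).

-2, 0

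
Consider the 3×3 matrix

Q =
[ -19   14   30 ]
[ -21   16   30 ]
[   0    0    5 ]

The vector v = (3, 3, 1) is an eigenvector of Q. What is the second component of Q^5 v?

9375

First find the eigenvalue: Qv = (15, 15, 5) = 5·(3, 3, 1), so λ = 5.
Then Q^5 v = λ^5·v = 5^5·(3, 3, 1) = 3125·(3, 3, 1) = (9375, 9375, 3125).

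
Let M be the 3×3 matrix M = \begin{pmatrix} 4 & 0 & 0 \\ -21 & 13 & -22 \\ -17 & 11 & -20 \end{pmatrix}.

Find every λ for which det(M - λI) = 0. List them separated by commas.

-9, 2, 4

Compute the characteristic polynomial p(λ) = det(λI - M).
Expanding the 3×3 determinant: p(λ) = λ^3 + 3λ^2 - 46λ + 72.
Rational-root test: λ = 2 gives p(2) = 0.
Factor out (λ - 2): p(λ) = (λ - 2)·(λ^2 + 5λ - 36).
The quadratic factors as (λ + 9)·(λ - 4).
Eigenvalues: -9, 2, 4.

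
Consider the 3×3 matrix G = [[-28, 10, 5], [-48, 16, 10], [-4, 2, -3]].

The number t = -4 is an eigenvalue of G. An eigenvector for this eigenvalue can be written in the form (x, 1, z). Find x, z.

We need (G + 4I)v = 0.
G + 4I = [[-24, 10, 5], [-48, 20, 10], [-4, 2, 1]].
Row 1: (-24)·x + (10)·1 + (5)·z = 0
Row 2: (-48)·x + (20)·1 + (10)·z = 0
Row 3: (-4)·x + (2)·1 + (1)·z = 0
Solving gives x = 0, z = -2.
Check: G·(0, 1, -2) = (0, -4, 8) = -4·(0, 1, -2).

0, -2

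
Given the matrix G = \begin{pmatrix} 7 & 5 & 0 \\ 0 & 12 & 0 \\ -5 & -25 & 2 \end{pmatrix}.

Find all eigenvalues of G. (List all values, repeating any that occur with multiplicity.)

2, 7, 12

Compute the characteristic polynomial p(λ) = det(λI - G).
Expanding the 3×3 determinant: p(λ) = λ^3 - 21λ^2 + 122λ - 168.
Try λ = 2: p(2) = 0, so 2 is a root.
Dividing by (λ - 2) leaves λ^2 - 19λ + 84.
The quadratic factors as (λ - 7)·(λ - 12).
Eigenvalues: 2, 7, 12.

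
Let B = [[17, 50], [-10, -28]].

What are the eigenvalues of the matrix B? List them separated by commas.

det(B - λI) = (17 - λ)(-28 - λ) - (50)·(-10) = λ^2 + 11λ + 24.
This factors as (λ + 8)·(λ + 3) = 0.
Eigenvalues: -8, -3.

-8, -3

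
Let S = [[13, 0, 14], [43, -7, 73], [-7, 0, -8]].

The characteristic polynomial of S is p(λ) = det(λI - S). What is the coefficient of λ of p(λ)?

p(λ) = λ^3 + 2λ^2 - 41λ - 42.
The coefficient of λ is -41.

-41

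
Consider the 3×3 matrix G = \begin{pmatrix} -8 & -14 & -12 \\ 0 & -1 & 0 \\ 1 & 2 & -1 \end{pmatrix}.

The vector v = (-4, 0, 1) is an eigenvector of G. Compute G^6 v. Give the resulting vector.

First find the eigenvalue: Gv = (20, 0, -5) = -5·(-4, 0, 1), so λ = -5.
Then G^6 v = λ^6·v = (-5)^6·(-4, 0, 1) = 15625·(-4, 0, 1) = (-62500, 0, 15625).

(-62500, 0, 15625)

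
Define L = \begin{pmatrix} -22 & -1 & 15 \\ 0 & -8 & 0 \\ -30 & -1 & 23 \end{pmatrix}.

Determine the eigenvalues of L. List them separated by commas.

Set up det(lambda·I - L) = 0.
Expanding along the first row, p(lambda) = lambda^3 + 7·lambda^2 - 64·lambda - 448.
Try lambda = -8: p(-8) = 0, so -8 is a root.
Factor out (lambda + 8): p(lambda) = (lambda + 8)·(lambda^2 - lambda - 56).
The quadratic factors as (lambda + 7)·(lambda - 8).
Eigenvalues: -8, -7, 8.

-8, -7, 8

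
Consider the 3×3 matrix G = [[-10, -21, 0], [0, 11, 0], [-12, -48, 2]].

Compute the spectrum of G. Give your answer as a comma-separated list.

The characteristic polynomial is p(lambda) = det(lambda·I - G).
Expanding the 3×3 determinant: p(lambda) = lambda^3 - 3·lambda^2 - 108·lambda + 220.
Since p(2) = 0, lambda = 2 is a root.
Dividing by (lambda - 2) leaves lambda^2 - lambda - 110.
The quadratic factors as (lambda + 10)·(lambda - 11).
Eigenvalues: -10, 2, 11.

-10, 2, 11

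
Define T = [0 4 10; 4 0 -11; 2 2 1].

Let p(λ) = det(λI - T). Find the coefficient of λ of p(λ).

p(λ) = λ^3 - λ^2 - 14λ + 24.
The coefficient of λ is -14.

-14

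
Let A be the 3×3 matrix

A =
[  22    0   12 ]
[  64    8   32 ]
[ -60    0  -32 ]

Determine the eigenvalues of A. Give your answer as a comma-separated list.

Set up det(λI - A) = 0.
Expanding along the first row, p(λ) = λ^3 + 2λ^2 - 64λ - 128.
Since p(-2) = 0, λ = -2 is a root.
Factor out (λ + 2): p(λ) = (λ + 2)·(λ^2 - 64).
The quadratic factors as (λ + 8)·(λ - 8).
Eigenvalues: -8, -2, 8.

-8, -2, 8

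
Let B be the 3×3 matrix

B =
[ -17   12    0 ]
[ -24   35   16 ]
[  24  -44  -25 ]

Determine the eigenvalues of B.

-9, -5, 7

Set up det(tI - B) = 0.
Cofactor expansion gives p(t) = t^3 + 7t^2 - 53t - 315.
Try t = -5: p(-5) = 0, so -5 is a root.
Dividing by (t + 5) leaves t^2 + 2t - 63.
The quadratic factors as (t + 9)·(t - 7).
Eigenvalues: -9, -5, 7.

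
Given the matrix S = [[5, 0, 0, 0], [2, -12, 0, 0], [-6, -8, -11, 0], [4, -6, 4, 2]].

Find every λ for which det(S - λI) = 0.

S is lower triangular, so its eigenvalues are the diagonal entries.
Diagonal: 5, -12, -11, 2.

-12, -11, 2, 5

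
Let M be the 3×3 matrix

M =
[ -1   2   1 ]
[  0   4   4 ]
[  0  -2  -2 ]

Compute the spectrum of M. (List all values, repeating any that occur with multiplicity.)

The characteristic polynomial is p(s) = det(sI - M).
Expanding along the first row, p(s) = s^3 - s^2 - 2s.
Since p(0) = 0, s = 0 is a root.
Dividing by s leaves s^2 - s - 2.
The quadratic factors as (s + 1)·(s - 2).
Eigenvalues: -1, 0, 2.

-1, 0, 2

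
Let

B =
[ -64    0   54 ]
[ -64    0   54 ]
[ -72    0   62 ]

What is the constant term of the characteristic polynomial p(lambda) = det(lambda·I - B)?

p(0) = det(0·I − B) = det(−B) = (−1)^3·det(B).
det(B) = 0, so p(0) = 0.

0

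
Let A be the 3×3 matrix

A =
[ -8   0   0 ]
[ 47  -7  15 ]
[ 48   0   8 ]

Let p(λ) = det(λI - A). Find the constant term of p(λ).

-448

p(λ) = λ^3 + 7λ^2 - 64λ - 448.
The constant term is -448.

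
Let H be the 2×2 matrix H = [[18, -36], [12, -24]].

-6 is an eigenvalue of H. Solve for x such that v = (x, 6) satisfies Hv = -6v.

We need (H + 6I)v = 0.
H + 6I = [[24, -36], [12, -18]].
Row 1: (24)·x + (-36)·6 = 0
Row 2: (12)·x + (-18)·6 = 0
Solving gives x = 9.
Check: H·(9, 6) = (-54, -36) = -6·(9, 6).

9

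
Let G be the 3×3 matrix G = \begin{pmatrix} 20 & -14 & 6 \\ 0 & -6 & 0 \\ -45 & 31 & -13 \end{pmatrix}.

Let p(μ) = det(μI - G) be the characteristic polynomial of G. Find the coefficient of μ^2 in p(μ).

-1

The coefficient of μ^2 of det(μI - G) is −trace(G).
trace(G) = (20) + (-6) + (-13) = 1, so the coefficient is -1.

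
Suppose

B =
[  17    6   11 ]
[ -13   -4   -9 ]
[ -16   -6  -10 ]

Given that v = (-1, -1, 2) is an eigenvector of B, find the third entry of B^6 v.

First find the eigenvalue: Bv = (-1, -1, 2) = 1·(-1, -1, 2), so λ = 1.
Then B^6 v = λ^6·v = 1^6·(-1, -1, 2) = 1·(-1, -1, 2) = (-1, -1, 2).

2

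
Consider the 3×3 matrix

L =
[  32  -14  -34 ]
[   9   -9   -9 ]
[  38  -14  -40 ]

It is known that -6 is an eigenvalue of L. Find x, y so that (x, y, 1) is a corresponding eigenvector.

We need (L + 6I)v = 0.
L + 6I = [[38, -14, -34], [9, -3, -9], [38, -14, -34]].
Row 1: (38)·x + (-14)·y + (-34)·1 = 0
Row 2: (9)·x + (-3)·y + (-9)·1 = 0
Row 3: (38)·x + (-14)·y + (-34)·1 = 0
Solving gives x = 2, y = 3.
Check: L·(2, 3, 1) = (-12, -18, -6) = -6·(2, 3, 1).

2, 3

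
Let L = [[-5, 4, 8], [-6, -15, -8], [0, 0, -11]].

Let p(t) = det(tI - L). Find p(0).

1089

p(0) = det(0·I − L) = det(−L) = (−1)^3·det(L).
det(L) = -1089, so p(0) = 1089.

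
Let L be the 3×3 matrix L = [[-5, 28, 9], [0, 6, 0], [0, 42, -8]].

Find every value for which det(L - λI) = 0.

-8, -5, 6

The characteristic polynomial is p(μ) = det(μI - L).
Expanding the 3×3 determinant: p(μ) = μ^3 + 7μ^2 - 38μ - 240.
Rational-root test: μ = -5 gives p(-5) = 0.
Dividing by (μ + 5) leaves μ^2 + 2μ - 48.
The quadratic factors as (μ + 8)·(μ - 6).
Eigenvalues: -8, -5, 6.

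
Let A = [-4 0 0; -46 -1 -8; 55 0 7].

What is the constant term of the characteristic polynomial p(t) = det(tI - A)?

-28

p(0) = det(0·I − A) = det(−A) = (−1)^3·det(A).
det(A) = 28, so p(0) = -28.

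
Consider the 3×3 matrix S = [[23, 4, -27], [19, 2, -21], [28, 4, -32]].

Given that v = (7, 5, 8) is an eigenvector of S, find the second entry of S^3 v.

-625

First find the eigenvalue: Sv = (-35, -25, -40) = -5·(7, 5, 8), so λ = -5.
Then S^3 v = λ^3·v = (-5)^3·(7, 5, 8) = -125·(7, 5, 8) = (-875, -625, -1000).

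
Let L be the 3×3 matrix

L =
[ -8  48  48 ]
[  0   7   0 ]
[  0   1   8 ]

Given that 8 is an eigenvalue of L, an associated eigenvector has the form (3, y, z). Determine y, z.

0, 1

We need (L - 8I)v = 0.
L - 8I = [[-16, 48, 48], [0, -1, 0], [0, 1, 0]].
Row 1: (-16)·3 + (48)·y + (48)·z = 0
Row 2: (0)·3 + (-1)·y + (0)·z = 0
Row 3: (0)·3 + (1)·y + (0)·z = 0
Solving gives y = 0, z = 1.
Check: L·(3, 0, 1) = (24, 0, 8) = 8·(3, 0, 1).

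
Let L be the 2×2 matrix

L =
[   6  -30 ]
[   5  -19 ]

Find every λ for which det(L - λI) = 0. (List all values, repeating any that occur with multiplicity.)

det(L - tI) = (6 - t)(-19 - t) - (-30)·(5) = t^2 + 13t + 36.
This factors as (t + 9)·(t + 4) = 0.
Eigenvalues: -9, -4.

-9, -4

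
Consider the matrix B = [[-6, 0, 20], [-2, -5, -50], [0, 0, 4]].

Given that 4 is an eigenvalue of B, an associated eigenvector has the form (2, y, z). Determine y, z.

We need (B - 4I)v = 0.
B - 4I = [[-10, 0, 20], [-2, -9, -50], [0, 0, 0]].
Row 1: (-10)·2 + (0)·y + (20)·z = 0
Row 2: (-2)·2 + (-9)·y + (-50)·z = 0
Row 3: (0)·2 + (0)·y + (0)·z = 0
Solving gives y = -6, z = 1.
Check: B·(2, -6, 1) = (8, -24, 4) = 4·(2, -6, 1).

-6, 1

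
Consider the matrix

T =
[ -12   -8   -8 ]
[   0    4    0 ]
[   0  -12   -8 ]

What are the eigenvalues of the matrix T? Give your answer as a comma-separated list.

-12, -8, 4

Set up det(μI - T) = 0.
Expanding the 3×3 determinant: p(μ) = μ^3 + 16μ^2 + 16μ - 384.
Rational-root test: μ = 4 gives p(4) = 0.
Factor out (μ - 4): p(μ) = (μ - 4)·(μ^2 + 20μ + 96).
The quadratic factors as (μ + 12)·(μ + 8).
Eigenvalues: -12, -8, 4.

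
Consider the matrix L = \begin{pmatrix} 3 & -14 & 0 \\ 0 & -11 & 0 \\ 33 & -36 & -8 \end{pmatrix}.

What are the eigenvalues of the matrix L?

-11, -8, 3

Set up det(λI - L) = 0.
Cofactor expansion gives p(λ) = λ^3 + 16λ^2 + 31λ - 264.
Rational-root test: λ = -11 gives p(-11) = 0.
Dividing by (λ + 11) leaves λ^2 + 5λ - 24.
The quadratic factors as (λ + 8)·(λ - 3).
Eigenvalues: -11, -8, 3.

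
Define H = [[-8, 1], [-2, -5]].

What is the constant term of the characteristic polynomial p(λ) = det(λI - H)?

p(0) = det(0·I − H) = det(−H) = (−1)^2·det(H).
det(H) = 42, so p(0) = 42.

42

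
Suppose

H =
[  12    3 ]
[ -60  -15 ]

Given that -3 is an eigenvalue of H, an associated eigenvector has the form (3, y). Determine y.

We need (H + 3I)v = 0.
H + 3I = [[15, 3], [-60, -12]].
Row 1: (15)·3 + (3)·y = 0
Row 2: (-60)·3 + (-12)·y = 0
Solving gives y = -15.
Check: H·(3, -15) = (-9, 45) = -3·(3, -15).

-15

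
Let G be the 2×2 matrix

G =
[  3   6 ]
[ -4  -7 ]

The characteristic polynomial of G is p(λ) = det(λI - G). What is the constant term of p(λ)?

p(λ) = λ^2 + 4λ + 3.
The constant term is 3.

3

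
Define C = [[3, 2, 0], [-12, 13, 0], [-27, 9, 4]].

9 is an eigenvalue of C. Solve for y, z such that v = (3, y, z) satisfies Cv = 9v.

We need (C - 9I)v = 0.
C - 9I = [[-6, 2, 0], [-12, 4, 0], [-27, 9, -5]].
Row 1: (-6)·3 + (2)·y + (0)·z = 0
Row 2: (-12)·3 + (4)·y + (0)·z = 0
Row 3: (-27)·3 + (9)·y + (-5)·z = 0
Solving gives y = 9, z = 0.
Check: C·(3, 9, 0) = (27, 81, 0) = 9·(3, 9, 0).

9, 0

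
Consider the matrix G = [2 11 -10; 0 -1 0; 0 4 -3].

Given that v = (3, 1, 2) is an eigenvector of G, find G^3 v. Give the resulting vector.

(-3, -1, -2)

First find the eigenvalue: Gv = (-3, -1, -2) = -1·(3, 1, 2), so λ = -1.
Then G^3 v = λ^3·v = (-1)^3·(3, 1, 2) = -1·(3, 1, 2) = (-3, -1, -2).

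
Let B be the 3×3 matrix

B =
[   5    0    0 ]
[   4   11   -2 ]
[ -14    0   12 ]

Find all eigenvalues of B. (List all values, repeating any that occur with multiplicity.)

5, 11, 12

The characteristic polynomial is p(λ) = det(λI - B).
Expanding the 3×3 determinant: p(λ) = λ^3 - 28λ^2 + 247λ - 660.
Rational-root test: λ = 5 gives p(5) = 0.
Dividing by (λ - 5) leaves λ^2 - 23λ + 132.
The quadratic factors as (λ - 11)·(λ - 12).
Eigenvalues: 5, 11, 12.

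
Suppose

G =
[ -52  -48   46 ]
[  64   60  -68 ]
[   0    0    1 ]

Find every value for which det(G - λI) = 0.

Compute the characteristic polynomial p(μ) = det(μI - G).
Cofactor expansion gives p(μ) = μ^3 - 9μ^2 - 40μ + 48.
Rational-root test: μ = 1 gives p(1) = 0.
Dividing by (μ - 1) leaves μ^2 - 8μ - 48.
The quadratic factors as (μ + 4)·(μ - 12).
Eigenvalues: -4, 1, 12.

-4, 1, 12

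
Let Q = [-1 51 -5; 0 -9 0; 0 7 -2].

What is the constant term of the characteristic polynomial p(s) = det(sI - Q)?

p(0) = det(0·I − Q) = det(−Q) = (−1)^3·det(Q).
det(Q) = -18, so p(0) = 18.

18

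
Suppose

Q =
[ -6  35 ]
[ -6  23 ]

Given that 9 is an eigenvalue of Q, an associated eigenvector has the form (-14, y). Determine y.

We need (Q - 9I)v = 0.
Q - 9I = [[-15, 35], [-6, 14]].
Row 1: (-15)·-14 + (35)·y = 0
Row 2: (-6)·-14 + (14)·y = 0
Solving gives y = -6.
Check: Q·(-14, -6) = (-126, -54) = 9·(-14, -6).

-6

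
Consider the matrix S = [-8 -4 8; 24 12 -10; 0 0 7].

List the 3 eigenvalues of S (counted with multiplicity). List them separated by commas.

0, 4, 7

Compute the characteristic polynomial p(λ) = det(λI - S).
Cofactor expansion gives p(λ) = λ^3 - 11λ^2 + 28λ.
Rational-root test: λ = 0 gives p(0) = 0.
Dividing by λ leaves λ^2 - 11λ + 28.
The quadratic factors as (λ - 4)·(λ - 7).
Eigenvalues: 0, 4, 7.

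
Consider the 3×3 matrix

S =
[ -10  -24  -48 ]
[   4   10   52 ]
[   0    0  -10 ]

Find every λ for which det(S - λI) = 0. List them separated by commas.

Set up det(rI - S) = 0.
Cofactor expansion gives p(r) = r^3 + 10r^2 - 4r - 40.
Try r = -2: p(-2) = 0, so -2 is a root.
Dividing by (r + 2) leaves r^2 + 8r - 20.
The quadratic factors as (r + 10)·(r - 2).
Eigenvalues: -10, -2, 2.

-10, -2, 2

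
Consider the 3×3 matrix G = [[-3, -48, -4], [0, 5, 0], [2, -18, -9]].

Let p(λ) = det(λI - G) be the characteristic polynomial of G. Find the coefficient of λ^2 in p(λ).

The coefficient of λ^2 of det(λI - G) is −trace(G).
trace(G) = (-3) + (5) + (-9) = -7, so the coefficient is 7.

7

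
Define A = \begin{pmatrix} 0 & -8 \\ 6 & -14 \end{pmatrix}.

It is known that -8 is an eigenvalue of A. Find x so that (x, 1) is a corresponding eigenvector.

1

We need (A + 8I)v = 0.
A + 8I = [[8, -8], [6, -6]].
Row 1: (8)·x + (-8)·1 = 0
Row 2: (6)·x + (-6)·1 = 0
Solving gives x = 1.
Check: A·(1, 1) = (-8, -8) = -8·(1, 1).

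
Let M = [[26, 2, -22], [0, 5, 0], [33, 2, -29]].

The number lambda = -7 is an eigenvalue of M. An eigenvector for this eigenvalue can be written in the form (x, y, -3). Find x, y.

-2, 0

We need (M + 7I)v = 0.
M + 7I = [[33, 2, -22], [0, 12, 0], [33, 2, -22]].
Row 1: (33)·x + (2)·y + (-22)·-3 = 0
Row 2: (0)·x + (12)·y + (0)·-3 = 0
Row 3: (33)·x + (2)·y + (-22)·-3 = 0
Solving gives x = -2, y = 0.
Check: M·(-2, 0, -3) = (14, 0, 21) = -7·(-2, 0, -3).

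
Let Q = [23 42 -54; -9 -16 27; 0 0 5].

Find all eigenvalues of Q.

2, 5, 5

The characteristic polynomial is p(t) = det(tI - Q).
Expanding along the first row, p(t) = t^3 - 12t^2 + 45t - 50.
Rational-root test: t = 2 gives p(2) = 0.
Dividing by (t - 2) leaves t^2 - 10t + 25.
The quadratic factor is (t - 5)^2.
Eigenvalues: 2, 5, 5.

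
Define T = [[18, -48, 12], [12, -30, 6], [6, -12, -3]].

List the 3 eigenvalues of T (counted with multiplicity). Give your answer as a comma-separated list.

The characteristic polynomial is p(λ) = det(λI - T).
Cofactor expansion gives p(λ) = λ^3 + 15λ^2 + 72λ + 108.
Try λ = -3: p(-3) = 0, so -3 is a root.
Dividing by (λ + 3) leaves λ^2 + 12λ + 36.
The quadratic factor is (λ + 6)^2.
Eigenvalues: -6, -6, -3.

-6, -6, -3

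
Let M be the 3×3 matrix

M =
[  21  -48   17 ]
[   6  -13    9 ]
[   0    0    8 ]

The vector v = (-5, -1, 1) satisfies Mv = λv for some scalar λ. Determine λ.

Compute Mv: M·(-5, -1, 1) = (-40, -8, 8).
Since Mv = λv, compare component 1: -40 = λ·-5, so λ = 8.

8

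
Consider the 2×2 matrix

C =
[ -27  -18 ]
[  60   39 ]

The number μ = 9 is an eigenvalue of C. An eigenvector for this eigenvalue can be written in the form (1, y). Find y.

We need (C - 9I)v = 0.
C - 9I = [[-36, -18], [60, 30]].
Row 1: (-36)·1 + (-18)·y = 0
Row 2: (60)·1 + (30)·y = 0
Solving gives y = -2.
Check: C·(1, -2) = (9, -18) = 9·(1, -2).

-2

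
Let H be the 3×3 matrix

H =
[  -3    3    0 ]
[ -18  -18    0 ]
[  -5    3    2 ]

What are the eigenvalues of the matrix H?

-12, -9, 2

Compute the characteristic polynomial p(λ) = det(λI - H).
Cofactor expansion gives p(λ) = λ^3 + 19λ^2 + 66λ - 216.
Try λ = -9: p(-9) = 0, so -9 is a root.
Factor out (λ + 9): p(λ) = (λ + 9)·(λ^2 + 10λ - 24).
The quadratic factors as (λ + 12)·(λ - 2).
Eigenvalues: -12, -9, 2.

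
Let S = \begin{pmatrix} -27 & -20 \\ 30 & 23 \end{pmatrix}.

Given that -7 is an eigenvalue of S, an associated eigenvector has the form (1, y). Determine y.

-1

We need (S + 7I)v = 0.
S + 7I = [[-20, -20], [30, 30]].
Row 1: (-20)·1 + (-20)·y = 0
Row 2: (30)·1 + (30)·y = 0
Solving gives y = -1.
Check: S·(1, -1) = (-7, 7) = -7·(1, -1).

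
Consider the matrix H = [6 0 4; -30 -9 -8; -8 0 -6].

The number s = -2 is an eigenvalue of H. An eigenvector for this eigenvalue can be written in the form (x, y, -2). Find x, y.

1, -2

We need (H + 2I)v = 0.
H + 2I = [[8, 0, 4], [-30, -7, -8], [-8, 0, -4]].
Row 1: (8)·x + (0)·y + (4)·-2 = 0
Row 2: (-30)·x + (-7)·y + (-8)·-2 = 0
Row 3: (-8)·x + (0)·y + (-4)·-2 = 0
Solving gives x = 1, y = -2.
Check: H·(1, -2, -2) = (-2, 4, 4) = -2·(1, -2, -2).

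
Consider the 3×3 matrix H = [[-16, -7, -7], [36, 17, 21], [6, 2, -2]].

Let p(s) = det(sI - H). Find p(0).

p(0) = det(0·I − H) = det(−H) = (−1)^3·det(H).
det(H) = 40, so p(0) = -40.

-40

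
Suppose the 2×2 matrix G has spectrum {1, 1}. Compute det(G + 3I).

16

If G has eigenvalues 1, 1, then G + 3I has eigenvalues 4, 4.
det(G + 3I) = (4) · (4) = 16.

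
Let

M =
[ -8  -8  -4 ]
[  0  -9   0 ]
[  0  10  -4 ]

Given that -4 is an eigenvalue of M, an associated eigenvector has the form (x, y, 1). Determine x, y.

We need (M + 4I)v = 0.
M + 4I = [[-4, -8, -4], [0, -5, 0], [0, 10, 0]].
Row 1: (-4)·x + (-8)·y + (-4)·1 = 0
Row 2: (0)·x + (-5)·y + (0)·1 = 0
Row 3: (0)·x + (10)·y + (0)·1 = 0
Solving gives x = -1, y = 0.
Check: M·(-1, 0, 1) = (4, 0, -4) = -4·(-1, 0, 1).

-1, 0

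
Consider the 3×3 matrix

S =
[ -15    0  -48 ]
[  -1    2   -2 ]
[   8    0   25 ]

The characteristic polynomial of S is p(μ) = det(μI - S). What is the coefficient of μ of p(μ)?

p(μ) = μ^3 - 12μ^2 + 29μ - 18.
The coefficient of μ is 29.

29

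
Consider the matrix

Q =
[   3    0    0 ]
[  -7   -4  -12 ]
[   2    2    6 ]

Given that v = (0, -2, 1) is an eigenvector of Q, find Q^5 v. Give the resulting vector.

First find the eigenvalue: Qv = (0, -4, 2) = 2·(0, -2, 1), so λ = 2.
Then Q^5 v = λ^5·v = 2^5·(0, -2, 1) = 32·(0, -2, 1) = (0, -64, 32).

(0, -64, 32)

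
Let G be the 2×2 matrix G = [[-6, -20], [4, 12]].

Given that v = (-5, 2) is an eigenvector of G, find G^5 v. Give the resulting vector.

(-160, 64)

First find the eigenvalue: Gv = (-10, 4) = 2·(-5, 2), so λ = 2.
Then G^5 v = λ^5·v = 2^5·(-5, 2) = 32·(-5, 2) = (-160, 64).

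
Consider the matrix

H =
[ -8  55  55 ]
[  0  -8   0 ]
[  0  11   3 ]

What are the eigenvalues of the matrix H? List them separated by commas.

The characteristic polynomial is p(r) = det(rI - H).
Expanding the 3×3 determinant: p(r) = r^3 + 13r^2 + 16r - 192.
Rational-root test: r = -8 gives p(-8) = 0.
Dividing by (r + 8) leaves r^2 + 5r - 24.
The quadratic factors as (r + 8)·(r - 3).
Eigenvalues: -8, -8, 3.

-8, -8, 3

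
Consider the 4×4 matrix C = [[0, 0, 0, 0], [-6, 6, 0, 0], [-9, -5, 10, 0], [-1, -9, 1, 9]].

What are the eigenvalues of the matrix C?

0, 6, 9, 10

C is lower triangular, so its eigenvalues are the diagonal entries.
Diagonal: 0, 6, 10, 9.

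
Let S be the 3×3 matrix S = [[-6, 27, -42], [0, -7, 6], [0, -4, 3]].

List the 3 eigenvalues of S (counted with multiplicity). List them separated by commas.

Set up det(λI - S) = 0.
Expanding along the first row, p(λ) = λ^3 + 10λ^2 + 27λ + 18.
Since p(-6) = 0, λ = -6 is a root.
Factor out (λ + 6): p(λ) = (λ + 6)·(λ^2 + 4λ + 3).
The quadratic factors as (λ + 3)·(λ + 1).
Eigenvalues: -6, -3, -1.

-6, -3, -1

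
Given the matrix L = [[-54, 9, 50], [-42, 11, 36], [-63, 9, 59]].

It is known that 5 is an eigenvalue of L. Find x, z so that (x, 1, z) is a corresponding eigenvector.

We need (L - 5I)v = 0.
L - 5I = [[-59, 9, 50], [-42, 6, 36], [-63, 9, 54]].
Row 1: (-59)·x + (9)·1 + (50)·z = 0
Row 2: (-42)·x + (6)·1 + (36)·z = 0
Row 3: (-63)·x + (9)·1 + (54)·z = 0
Solving gives x = 1, z = 1.
Check: L·(1, 1, 1) = (5, 5, 5) = 5·(1, 1, 1).

1, 1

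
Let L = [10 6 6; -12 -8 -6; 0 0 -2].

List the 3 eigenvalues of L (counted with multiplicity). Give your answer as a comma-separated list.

-2, -2, 4

Compute the characteristic polynomial p(r) = det(rI - L).
Expanding along the first row, p(r) = r^3 - 12r - 16.
Since p(4) = 0, r = 4 is a root.
Factor out (r - 4): p(r) = (r - 4)·(r^2 + 4r + 4).
The quadratic factor is (r + 2)^2.
Eigenvalues: -2, -2, 4.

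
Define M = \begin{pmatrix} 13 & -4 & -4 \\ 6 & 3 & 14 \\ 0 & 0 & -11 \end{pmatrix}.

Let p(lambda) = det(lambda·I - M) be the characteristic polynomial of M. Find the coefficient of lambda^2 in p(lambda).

-5

The coefficient of lambda^2 of det(lambda·I - M) is −trace(M).
trace(M) = (13) + (3) + (-11) = 5, so the coefficient is -5.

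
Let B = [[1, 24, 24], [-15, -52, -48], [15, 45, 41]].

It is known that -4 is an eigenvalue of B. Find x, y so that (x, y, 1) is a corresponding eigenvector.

0, -1

We need (B + 4I)v = 0.
B + 4I = [[5, 24, 24], [-15, -48, -48], [15, 45, 45]].
Row 1: (5)·x + (24)·y + (24)·1 = 0
Row 2: (-15)·x + (-48)·y + (-48)·1 = 0
Row 3: (15)·x + (45)·y + (45)·1 = 0
Solving gives x = 0, y = -1.
Check: B·(0, -1, 1) = (0, 4, -4) = -4·(0, -1, 1).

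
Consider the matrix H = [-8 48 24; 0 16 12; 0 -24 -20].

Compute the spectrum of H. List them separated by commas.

Set up det(rI - H) = 0.
Expanding along the first row, p(r) = r^3 + 12r^2 - 256.
Try r = 4: p(4) = 0, so 4 is a root.
Factor out (r - 4): p(r) = (r - 4)·(r^2 + 16r + 64).
The quadratic factor is (r + 8)^2.
Eigenvalues: -8, -8, 4.

-8, -8, 4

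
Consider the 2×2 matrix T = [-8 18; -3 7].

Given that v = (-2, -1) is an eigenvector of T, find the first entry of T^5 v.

First find the eigenvalue: Tv = (-2, -1) = 1·(-2, -1), so λ = 1.
Then T^5 v = λ^5·v = 1^5·(-2, -1) = 1·(-2, -1) = (-2, -1).

-2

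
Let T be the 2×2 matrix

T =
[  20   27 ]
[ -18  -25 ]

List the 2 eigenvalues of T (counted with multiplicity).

-7, 2

det(T - lambda·I) = (20 - lambda)(-25 - lambda) - (27)·(-18) = lambda^2 + 5·lambda - 14.
This factors as (lambda + 7)·(lambda - 2) = 0.
Eigenvalues: -7, 2.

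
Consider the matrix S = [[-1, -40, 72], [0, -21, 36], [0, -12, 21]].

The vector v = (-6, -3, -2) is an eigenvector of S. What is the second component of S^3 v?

-81

First find the eigenvalue: Sv = (-18, -9, -6) = 3·(-6, -3, -2), so λ = 3.
Then S^3 v = λ^3·v = 3^3·(-6, -3, -2) = 27·(-6, -3, -2) = (-162, -81, -54).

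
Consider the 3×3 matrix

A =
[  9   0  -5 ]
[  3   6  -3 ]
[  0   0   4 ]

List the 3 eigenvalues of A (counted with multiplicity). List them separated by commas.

4, 6, 9

The characteristic polynomial is p(r) = det(rI - A).
Expanding along the first row, p(r) = r^3 - 19r^2 + 114r - 216.
Try r = 4: p(4) = 0, so 4 is a root.
Factor out (r - 4): p(r) = (r - 4)·(r^2 - 15r + 54).
The quadratic factors as (r - 6)·(r - 9).
Eigenvalues: 4, 6, 9.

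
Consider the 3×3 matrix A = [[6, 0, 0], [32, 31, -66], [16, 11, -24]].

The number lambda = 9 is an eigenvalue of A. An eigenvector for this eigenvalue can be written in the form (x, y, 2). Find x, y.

0, 6

We need (A - 9I)v = 0.
A - 9I = [[-3, 0, 0], [32, 22, -66], [16, 11, -33]].
Row 1: (-3)·x + (0)·y + (0)·2 = 0
Row 2: (32)·x + (22)·y + (-66)·2 = 0
Row 3: (16)·x + (11)·y + (-33)·2 = 0
Solving gives x = 0, y = 6.
Check: A·(0, 6, 2) = (0, 54, 18) = 9·(0, 6, 2).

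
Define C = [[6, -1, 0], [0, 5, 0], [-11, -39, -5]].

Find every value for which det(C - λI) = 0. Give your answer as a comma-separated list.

-5, 5, 6

Set up det(λI - C) = 0.
Expanding the 3×3 determinant: p(λ) = λ^3 - 6λ^2 - 25λ + 150.
Try λ = 5: p(5) = 0, so 5 is a root.
Factor out (λ - 5): p(λ) = (λ - 5)·(λ^2 - λ - 30).
The quadratic factors as (λ + 5)·(λ - 6).
Eigenvalues: -5, 5, 6.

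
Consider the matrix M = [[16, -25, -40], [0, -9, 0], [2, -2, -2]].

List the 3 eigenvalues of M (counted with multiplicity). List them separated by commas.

Set up det(λI - M) = 0.
Expanding along the first row, p(λ) = λ^3 - 5λ^2 - 78λ + 432.
Since p(8) = 0, λ = 8 is a root.
Dividing by (λ - 8) leaves λ^2 + 3λ - 54.
The quadratic factors as (λ + 9)·(λ - 6).
Eigenvalues: -9, 6, 8.

-9, 6, 8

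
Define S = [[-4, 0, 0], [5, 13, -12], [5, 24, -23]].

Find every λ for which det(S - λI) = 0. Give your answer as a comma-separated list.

Set up det(sI - S) = 0.
Cofactor expansion gives p(s) = s^3 + 14s^2 + 29s - 44.
Try s = 1: p(1) = 0, so 1 is a root.
Dividing by (s - 1) leaves s^2 + 15s + 44.
The quadratic factors as (s + 11)·(s + 4).
Eigenvalues: -11, -4, 1.

-11, -4, 1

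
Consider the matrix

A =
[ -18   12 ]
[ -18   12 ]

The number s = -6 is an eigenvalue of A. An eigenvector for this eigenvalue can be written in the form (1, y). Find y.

1

We need (A + 6I)v = 0.
A + 6I = [[-12, 12], [-18, 18]].
Row 1: (-12)·1 + (12)·y = 0
Row 2: (-18)·1 + (18)·y = 0
Solving gives y = 1.
Check: A·(1, 1) = (-6, -6) = -6·(1, 1).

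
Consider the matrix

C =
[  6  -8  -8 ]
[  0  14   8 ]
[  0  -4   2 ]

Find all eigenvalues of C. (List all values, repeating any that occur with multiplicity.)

Compute the characteristic polynomial p(λ) = det(λI - C).
Expanding along the first row, p(λ) = λ^3 - 22λ^2 + 156λ - 360.
Rational-root test: λ = 6 gives p(6) = 0.
Factor out (λ - 6): p(λ) = (λ - 6)·(λ^2 - 16λ + 60).
The quadratic factors as (λ - 6)·(λ - 10).
Eigenvalues: 6, 6, 10.

6, 6, 10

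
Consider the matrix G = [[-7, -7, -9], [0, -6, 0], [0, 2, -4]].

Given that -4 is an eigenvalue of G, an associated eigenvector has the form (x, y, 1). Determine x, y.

-3, 0

We need (G + 4I)v = 0.
G + 4I = [[-3, -7, -9], [0, -2, 0], [0, 2, 0]].
Row 1: (-3)·x + (-7)·y + (-9)·1 = 0
Row 2: (0)·x + (-2)·y + (0)·1 = 0
Row 3: (0)·x + (2)·y + (0)·1 = 0
Solving gives x = -3, y = 0.
Check: G·(-3, 0, 1) = (12, 0, -4) = -4·(-3, 0, 1).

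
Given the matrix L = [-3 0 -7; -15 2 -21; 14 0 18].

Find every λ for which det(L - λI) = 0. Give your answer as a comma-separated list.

2, 4, 11

The characteristic polynomial is p(lambda) = det(lambda·I - L).
Expanding the 3×3 determinant: p(lambda) = lambda^3 - 17·lambda^2 + 74·lambda - 88.
Since p(2) = 0, lambda = 2 is a root.
Dividing by (lambda - 2) leaves lambda^2 - 15·lambda + 44.
The quadratic factors as (lambda - 4)·(lambda - 11).
Eigenvalues: 2, 4, 11.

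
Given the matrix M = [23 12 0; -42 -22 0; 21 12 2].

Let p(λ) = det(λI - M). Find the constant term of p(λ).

p(λ) = λ^3 - 3λ^2 + 4.
The constant term is 4.

4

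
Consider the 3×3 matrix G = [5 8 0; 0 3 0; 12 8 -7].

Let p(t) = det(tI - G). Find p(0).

105

p(0) = det(0·I − G) = det(−G) = (−1)^3·det(G).
det(G) = -105, so p(0) = 105.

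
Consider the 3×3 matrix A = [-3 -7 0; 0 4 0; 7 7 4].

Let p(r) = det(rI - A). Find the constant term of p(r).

p(r) = r^3 - 5r^2 - 8r + 48.
The constant term is 48.

48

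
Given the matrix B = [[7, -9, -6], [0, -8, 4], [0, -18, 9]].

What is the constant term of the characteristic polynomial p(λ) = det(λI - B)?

0

p(0) = det(0·I − B) = det(−B) = (−1)^3·det(B).
det(B) = 0, so p(0) = 0.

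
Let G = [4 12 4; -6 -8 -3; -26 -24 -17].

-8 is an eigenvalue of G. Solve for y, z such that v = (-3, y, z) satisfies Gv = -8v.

1, 6

We need (G + 8I)v = 0.
G + 8I = [[12, 12, 4], [-6, 0, -3], [-26, -24, -9]].
Row 1: (12)·-3 + (12)·y + (4)·z = 0
Row 2: (-6)·-3 + (0)·y + (-3)·z = 0
Row 3: (-26)·-3 + (-24)·y + (-9)·z = 0
Solving gives y = 1, z = 6.
Check: G·(-3, 1, 6) = (24, -8, -48) = -8·(-3, 1, 6).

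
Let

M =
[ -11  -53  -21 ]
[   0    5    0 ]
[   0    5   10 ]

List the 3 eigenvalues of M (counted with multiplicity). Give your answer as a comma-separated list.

-11, 5, 10

The characteristic polynomial is p(λ) = det(λI - M).
Expanding along the first row, p(λ) = λ^3 - 4λ^2 - 115λ + 550.
Since p(5) = 0, λ = 5 is a root.
Factor out (λ - 5): p(λ) = (λ - 5)·(λ^2 + λ - 110).
The quadratic factors as (λ + 11)·(λ - 10).
Eigenvalues: -11, 5, 10.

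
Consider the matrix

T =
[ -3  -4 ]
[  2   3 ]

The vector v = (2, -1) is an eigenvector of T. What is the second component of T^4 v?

First find the eigenvalue: Tv = (-2, 1) = -1·(2, -1), so λ = -1.
Then T^4 v = λ^4·v = (-1)^4·(2, -1) = 1·(2, -1) = (2, -1).

-1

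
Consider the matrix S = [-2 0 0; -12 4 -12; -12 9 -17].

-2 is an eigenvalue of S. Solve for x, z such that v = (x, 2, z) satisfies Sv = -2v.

-1, 2

We need (S + 2I)v = 0.
S + 2I = [[0, 0, 0], [-12, 6, -12], [-12, 9, -15]].
Row 1: (0)·x + (0)·2 + (0)·z = 0
Row 2: (-12)·x + (6)·2 + (-12)·z = 0
Row 3: (-12)·x + (9)·2 + (-15)·z = 0
Solving gives x = -1, z = 2.
Check: S·(-1, 2, 2) = (2, -4, -4) = -2·(-1, 2, 2).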